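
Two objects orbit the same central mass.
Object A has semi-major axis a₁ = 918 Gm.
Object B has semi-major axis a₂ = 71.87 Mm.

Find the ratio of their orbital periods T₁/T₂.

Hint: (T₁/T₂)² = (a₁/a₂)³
a₁ = 918 Gm = 9.18 × 10^11 m
a₂ = 71.87 Mm = 7.187 × 10^7 m
a₁/a₂ = 12773.1
T₁/T₂ = (a₁/a₂)^(3/2) = (12773.1)^1.5 = 1.44359 × 10^6

Final answer: T₁/T₂ = 1.444 × 10^6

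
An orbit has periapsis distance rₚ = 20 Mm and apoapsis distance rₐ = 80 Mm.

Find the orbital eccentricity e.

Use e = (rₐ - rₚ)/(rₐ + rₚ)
rₚ = 20 Mm = 2 × 10^7 m
rₐ = 80 Mm = 8 × 10^7 m
rₐ − rₚ = 6 × 10^7 m
rₐ + rₚ = 1 × 10^8 m
e = (rₐ − rₚ)/(rₐ + rₚ) = 0.6

Final answer: e = 0.6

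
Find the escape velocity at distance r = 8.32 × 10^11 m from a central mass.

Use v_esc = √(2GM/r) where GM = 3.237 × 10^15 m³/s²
r = 8.32 × 10^11 m
GM = 3.237 × 10^15 m³/s²
2GM/r = 2 × (3.237 × 10^15) / (8.32 × 10^11) = 7781.25 m²/s²
v_esc = √(2GM/r) = 88.2114 m/s ≈ 88.21 m/s

Final answer: 88.21 m/s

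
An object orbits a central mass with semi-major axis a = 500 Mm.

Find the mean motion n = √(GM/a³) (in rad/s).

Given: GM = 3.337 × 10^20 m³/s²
a = 500 Mm = 5 × 10^8 m
GM = 3.337 × 10^20 m³/s²
a³ = 1.25 × 10^26 m³
GM/a³ = (3.337 × 10^20) / (1.25 × 10^26) = 2.6696 × 10^-6 s⁻²
n = √(GM/a³) = 0.00163389 rad/s ≈ 0.001634 rad/s

Final answer: n = 0.001634 rad/s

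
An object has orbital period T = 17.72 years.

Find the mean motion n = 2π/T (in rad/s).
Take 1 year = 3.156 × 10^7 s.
T = 17.72 years = 5.59243 × 10^8 s
n = 2π / (5.59243 × 10^8 s) = 1.12352 × 10^-8 rad/s ≈ 1.124 × 10^-8 rad/s

Final answer: n = 1.124 × 10^-8 rad/s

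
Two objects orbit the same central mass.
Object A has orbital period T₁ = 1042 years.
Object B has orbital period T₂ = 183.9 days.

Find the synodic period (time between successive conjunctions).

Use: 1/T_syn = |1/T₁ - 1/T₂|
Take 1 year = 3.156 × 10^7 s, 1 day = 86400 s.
T₁ = 1042 years = 3.28855 × 10^10 s
T₂ = 183.9 days = 1.5889 × 10^7 s
1/T₁ = 3.04085 × 10^-11 s⁻¹
1/T₂ = 6.29368 × 10^-8 s⁻¹
|1/T₁ − 1/T₂| = 6.29064 × 10^-8 s⁻¹
T_syn = 1 / |1/T₁ − 1/T₂| = 1.58966 × 10^7 s ≈ 184 days

Final answer: T_syn = 184 days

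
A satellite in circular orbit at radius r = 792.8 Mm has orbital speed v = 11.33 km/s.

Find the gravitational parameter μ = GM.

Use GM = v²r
r = 792.8 Mm = 7.928 × 10^8 m
v = 11.33 km/s = 11330 m/s
v² = 1.28369 × 10^8 m²/s²
GM = v²r = 1.28369 × 10^8 × 7.928 × 10^8 = 1.01771 × 10^17 m³/s²
GM ≈ 1.018 × 10^17 m³/s²

Final answer: GM = 1.018 × 10^17 m³/s²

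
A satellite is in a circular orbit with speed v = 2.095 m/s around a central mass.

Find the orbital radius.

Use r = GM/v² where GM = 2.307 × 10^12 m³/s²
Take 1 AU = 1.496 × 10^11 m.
v = 2.095 m/s
GM = 2.307 × 10^12 m³/s²
v² = 4.38903 m²/s²
r = GM/v² = (2.307 × 10^12) / 4.38903 = 5.25629 × 10^11 m ≈ 3.514 AU

Final answer: 3.514 AU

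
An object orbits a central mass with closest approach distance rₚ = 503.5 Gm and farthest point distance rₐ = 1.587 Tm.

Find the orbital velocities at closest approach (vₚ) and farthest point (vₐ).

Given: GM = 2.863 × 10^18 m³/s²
rₚ = 503.5 Gm = 5.035 × 10^11 m
rₐ = 1.587 Tm = 1.587 × 10^12 m
GM = 2.863 × 10^18 m³/s²
a = (rₚ + rₐ)/2 = 1.04525 × 10^12 m
Vis-viva: v² = GM (2/r − 1/a)
vₚ² = 2.863 × 10^18 × (3.97219 × 10^-12 − 9.56709 × 10^-13) = 8.63334 × 10^6 m²/s²
vₚ = 2938.25 m/s ≈ 2.938 km/s
vₐ² = 2.863 × 10^18 × (1.26024 × 10^-12 − 9.56709 × 10^-13) = 869008 m²/s²
vₐ = 932.206 m/s ≈ 932.2 m/s

Final answer: vₚ = 2.938 km/s, vₐ = 932.2 m/s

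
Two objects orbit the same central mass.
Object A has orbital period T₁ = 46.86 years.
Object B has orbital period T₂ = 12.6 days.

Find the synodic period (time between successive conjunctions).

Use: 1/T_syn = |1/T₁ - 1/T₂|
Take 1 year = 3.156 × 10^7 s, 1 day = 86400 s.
T₁ = 46.86 years = 1.4789 × 10^9 s
T₂ = 12.6 days = 1.08864 × 10^6 s
1/T₁ = 6.76178 × 10^-10 s⁻¹
1/T₂ = 9.18577 × 10^-7 s⁻¹
|1/T₁ − 1/T₂| = 9.17901 × 10^-7 s⁻¹
T_syn = 1 / |1/T₁ − 1/T₂| = 1.08944 × 10^6 s ≈ 12.61 days

Final answer: T_syn = 12.61 days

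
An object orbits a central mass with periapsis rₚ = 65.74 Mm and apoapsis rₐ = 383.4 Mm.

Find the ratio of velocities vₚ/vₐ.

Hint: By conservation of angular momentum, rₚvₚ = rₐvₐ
rₚ = 65.74 Mm = 6.574 × 10^7 m
rₐ = 383.4 Mm = 3.834 × 10^8 m
rₚvₚ = rₐvₐ  ⇒  vₚ/vₐ = rₐ/rₚ
vₚ/vₐ = (3.834 × 10^8) / (6.574 × 10^7) = 5.83207

Final answer: vₚ/vₐ = 5.832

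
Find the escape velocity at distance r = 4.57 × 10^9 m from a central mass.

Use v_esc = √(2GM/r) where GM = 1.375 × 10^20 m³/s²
r = 4.57 × 10^9 m
GM = 1.375 × 10^20 m³/s²
2GM/r = 2 × (1.375 × 10^20) / (4.57 × 10^9) = 6.01751 × 10^10 m²/s²
v_esc = √(2GM/r) = 245306 m/s ≈ 245.3 km/s

Final answer: 245.3 km/s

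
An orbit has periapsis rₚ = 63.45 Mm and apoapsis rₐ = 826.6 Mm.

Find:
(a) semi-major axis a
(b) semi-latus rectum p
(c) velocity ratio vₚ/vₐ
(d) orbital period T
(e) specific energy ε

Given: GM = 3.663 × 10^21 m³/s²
rₚ = 63.45 Mm = 6.345 × 10^7 m
rₐ = 826.6 Mm = 8.266 × 10^8 m
GM = 3.663 × 10^21 m³/s²
a = (rₚ + rₐ)/2 = 4.45025 × 10^8 m
e = (rₐ − rₚ)/(rₐ + rₚ) = (7.6315 × 10^8) / (8.9005 × 10^8) = 0.857424
(a) a = 4.45025 × 10^8 m ≈ 445 Mm
(b) 1 − e² = 0.264825;  p = a(1 − e²) = 4.45025 × 10^8 × 0.264825 = 1.17854 × 10^8 m ≈ 117.9 Mm
(c) vₚ/vₐ = rₐ/rₚ (angular momentum) = (8.266 × 10^8) / (6.345 × 10^7) = 13.0276 ≈ 13.03
(d) a³ = 8.8136 × 10^25 m³;  T = 2π √(a³/GM) = 2π × 155.117 s = 974.626 s ≈ 16.24 minutes
(e) 2a = 8.9005 × 10^8 m;  ε = −GM/(2a) = -4.1155 × 10^12 J/kg ≈ -4115 GJ/kg

Final answer:
(a) semi-major axis a = 445 Mm
(b) semi-latus rectum p = 117.9 Mm
(c) velocity ratio vₚ/vₐ = 13.03
(d) orbital period T = 16.24 minutes
(e) specific energy ε = -4115 GJ/kg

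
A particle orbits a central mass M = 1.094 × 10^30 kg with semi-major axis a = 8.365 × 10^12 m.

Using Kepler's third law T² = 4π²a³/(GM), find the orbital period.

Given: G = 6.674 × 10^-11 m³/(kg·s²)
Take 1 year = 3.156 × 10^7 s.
M = 1.094 × 10^30 kg
GM = G × M = 6.674 × 10^-11 × 1.094 × 10^30 = 7.30136 × 10^19 m³/s²
a = 8.365 × 10^12 m
a³ = 5.85326 × 10^38 m³
T = 2π √(a³/GM) = 2π √((5.85326 × 10^38) / (7.30136 × 10^19)) = 2π × 2.83137 × 10^9 s
T = 1.779 × 10^10 s ≈ 563.7 years

Final answer: 563.7 years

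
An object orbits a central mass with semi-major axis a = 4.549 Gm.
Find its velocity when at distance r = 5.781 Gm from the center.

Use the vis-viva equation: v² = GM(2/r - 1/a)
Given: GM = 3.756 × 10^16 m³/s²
a = 4.549 Gm = 4.549 × 10^9 m
r = 5.781 Gm = 5.781 × 10^9 m
GM = 3.756 × 10^16 m³/s²
2/r − 1/a = 3.45961 × 10^-10 − 2.19829 × 10^-10 = 1.26132 × 10^-10 m⁻¹
v² = GM (2/r − 1/a) = 4.73753 × 10^6 m²/s²
v = 2176.59 m/s ≈ 2.177 km/s

Final answer: 2.177 km/s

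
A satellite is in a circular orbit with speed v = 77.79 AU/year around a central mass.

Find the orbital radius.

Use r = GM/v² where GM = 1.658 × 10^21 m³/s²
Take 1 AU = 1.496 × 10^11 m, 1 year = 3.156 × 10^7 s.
v = 77.79 AU/year = 368738 m/s
GM = 1.658 × 10^21 m³/s²
v² = 1.35968 × 10^11 m²/s²
r = GM/v² = (1.658 × 10^21) / (1.35968 × 10^11) = 1.2194 × 10^10 m ≈ 0.08151 AU

Final answer: 0.08151 AU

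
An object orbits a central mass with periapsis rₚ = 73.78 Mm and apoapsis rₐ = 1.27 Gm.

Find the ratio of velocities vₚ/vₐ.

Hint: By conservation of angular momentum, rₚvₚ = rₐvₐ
rₚ = 73.78 Mm = 7.378 × 10^7 m
rₐ = 1.27 Gm = 1.27 × 10^9 m
rₚvₚ = rₐvₐ  ⇒  vₚ/vₐ = rₐ/rₚ
vₚ/vₐ = (1.27 × 10^9) / (7.378 × 10^7) = 17.2133

Final answer: vₚ/vₐ = 17.21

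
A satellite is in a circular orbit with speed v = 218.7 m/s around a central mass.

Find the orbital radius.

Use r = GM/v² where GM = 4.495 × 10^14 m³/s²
v = 218.7 m/s
GM = 4.495 × 10^14 m³/s²
v² = 47829.7 m²/s²
r = GM/v² = (4.495 × 10^14) / 47829.7 = 9.39793 × 10^9 m ≈ 9.398 × 10^9 m

Final answer: 9.398 × 10^9 m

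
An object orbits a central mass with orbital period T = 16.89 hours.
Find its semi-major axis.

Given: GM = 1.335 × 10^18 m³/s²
T = 16.89 hours = 60804 s
GM = 1.335 × 10^18 m³/s²
Kepler's third law: a³ = GM T² / (4π²)
T² = 3.69713 × 10^9 s²
a³ = (1.335 × 10^18) × (3.69713 × 10^9) / (4π²) = 1.25022 × 10^26 m³
a = (a³)^(1/3) = 5.00029 × 10^8 m ≈ 500 Mm

Final answer: 500 Mm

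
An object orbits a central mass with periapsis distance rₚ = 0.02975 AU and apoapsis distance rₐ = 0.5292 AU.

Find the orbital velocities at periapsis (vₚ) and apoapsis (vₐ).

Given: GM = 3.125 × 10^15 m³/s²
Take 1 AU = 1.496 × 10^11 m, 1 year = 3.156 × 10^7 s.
rₚ = 0.02975 AU = 4.4506 × 10^9 m
rₐ = 0.5292 AU = 7.91683 × 10^10 m
GM = 3.125 × 10^15 m³/s²
a = (rₚ + rₐ)/2 = 4.18095 × 10^10 m
Vis-viva: v² = GM (2/r − 1/a)
vₚ² = 3.125 × 10^15 × (4.49378 × 10^-10 − 2.3918 × 10^-11) = 1.32956 × 10^6 m²/s²
vₚ = 1153.07 m/s ≈ 0.2433 AU/year
vₐ² = 3.125 × 10^15 × (2.52626 × 10^-11 − 2.3918 × 10^-11) = 4201.87 m²/s²
vₐ = 64.8218 m/s ≈ 64.82 m/s

Final answer: vₚ = 0.2433 AU/year, vₐ = 64.82 m/s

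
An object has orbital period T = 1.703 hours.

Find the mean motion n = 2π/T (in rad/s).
T = 1.703 hours = 6130.8 s
n = 2π / 6130.8 s = 0.00102486 rad/s ≈ 0.001025 rad/s

Final answer: n = 0.001025 rad/s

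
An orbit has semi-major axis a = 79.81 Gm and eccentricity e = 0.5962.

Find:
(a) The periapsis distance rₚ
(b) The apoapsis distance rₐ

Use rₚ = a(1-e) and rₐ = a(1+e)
a = 79.81 Gm = 7.981 × 10^10 m
e = 0.5962:  1 − e = 0.4038,  1 + e = 1.5962
(a) rₚ = a(1 − e) = 7.981 × 10^10 m × 0.4038 = 3.22273 × 10^10 m ≈ 32.23 Gm
(b) rₐ = a(1 + e) = 7.981 × 10^10 m × 1.5962 = 1.27393 × 10^11 m ≈ 127.4 Gm

Final answer:
(a) rₚ = 32.23 Gm
(b) rₐ = 127.4 Gm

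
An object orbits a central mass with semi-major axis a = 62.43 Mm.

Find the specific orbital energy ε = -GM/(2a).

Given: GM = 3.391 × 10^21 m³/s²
a = 62.43 Mm = 6.243 × 10^7 m
GM = 3.391 × 10^21 m³/s²
2a = 1.2486 × 10^8 m
ε = −GM/(2a) = -2.71584 × 10^13 J/kg ≈ -2.716 × 10^4 GJ/kg

Final answer: -2.716 × 10^4 GJ/kg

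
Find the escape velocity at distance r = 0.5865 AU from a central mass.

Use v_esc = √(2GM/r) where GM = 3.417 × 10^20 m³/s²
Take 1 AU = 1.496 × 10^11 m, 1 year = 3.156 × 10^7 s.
r = 0.5865 AU = 8.77404 × 10^10 m
GM = 3.417 × 10^20 m³/s²
2GM/r = 2 × (3.417 × 10^20) / (8.77404 × 10^10) = 7.78889 × 10^9 m²/s²
v_esc = √(2GM/r) = 88254.7 m/s ≈ 18.62 AU/year

Final answer: 18.62 AU/year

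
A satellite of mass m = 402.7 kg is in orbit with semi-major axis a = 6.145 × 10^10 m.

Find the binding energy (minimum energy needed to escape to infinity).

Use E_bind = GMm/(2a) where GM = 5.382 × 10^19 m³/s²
a = 6.145 × 10^10 m
GM = 5.382 × 10^19 m³/s²
m = 402.7 kg
GMm = 5.382 × 10^19 × 402.7 = 2.16733 × 10^22 m³·kg/s²
2a = 1.229 × 10^11 m
E_bind = GMm/(2a) = 1.76349 × 10^11 J ≈ 176.3 GJ

Final answer: 176.3 GJ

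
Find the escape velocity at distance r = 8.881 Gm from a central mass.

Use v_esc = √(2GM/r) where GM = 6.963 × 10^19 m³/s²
r = 8.881 Gm = 8.881 × 10^9 m
GM = 6.963 × 10^19 m³/s²
2GM/r = 2 × (6.963 × 10^19) / (8.881 × 10^9) = 1.56807 × 10^10 m²/s²
v_esc = √(2GM/r) = 125222 m/s ≈ 125.2 km/s

Final answer: 125.2 km/s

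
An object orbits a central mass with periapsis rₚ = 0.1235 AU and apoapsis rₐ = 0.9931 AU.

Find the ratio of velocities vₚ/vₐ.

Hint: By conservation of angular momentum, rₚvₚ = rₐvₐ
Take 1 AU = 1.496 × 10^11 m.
rₚ = 0.1235 AU = 1.84756 × 10^10 m
rₐ = 0.9931 AU = 1.48568 × 10^11 m
rₚvₚ = rₐvₐ  ⇒  vₚ/vₐ = rₐ/rₚ
vₚ/vₐ = (1.48568 × 10^11) / (1.84756 × 10^10) = 8.0413

Final answer: vₚ/vₐ = 8.041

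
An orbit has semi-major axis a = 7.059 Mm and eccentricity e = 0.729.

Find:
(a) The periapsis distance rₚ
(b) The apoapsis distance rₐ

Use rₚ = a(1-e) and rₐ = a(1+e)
a = 7.059 Mm = 7.059 × 10^6 m
e = 0.729:  1 − e = 0.271,  1 + e = 1.729
(a) rₚ = a(1 − e) = 7.059 × 10^6 m × 0.271 = 1.91299 × 10^6 m ≈ 1.913 Mm
(b) rₐ = a(1 + e) = 7.059 × 10^6 m × 1.729 = 1.2205 × 10^7 m ≈ 12.21 Mm

Final answer:
(a) rₚ = 1.913 Mm
(b) rₐ = 12.21 Mm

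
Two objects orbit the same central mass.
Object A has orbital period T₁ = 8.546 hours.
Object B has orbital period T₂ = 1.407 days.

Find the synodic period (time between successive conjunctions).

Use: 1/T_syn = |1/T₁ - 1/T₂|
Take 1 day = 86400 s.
T₁ = 8.546 hours = 30765.6 s
T₂ = 1.407 days = 121565 s
1/T₁ = 3.25038 × 10^-5 s⁻¹
1/T₂ = 8.22607 × 10^-6 s⁻¹
|1/T₁ − 1/T₂| = 2.42778 × 10^-5 s⁻¹
T_syn = 1 / |1/T₁ − 1/T₂| = 41189.9 s ≈ 11.44 hours

Final answer: T_syn = 11.44 hours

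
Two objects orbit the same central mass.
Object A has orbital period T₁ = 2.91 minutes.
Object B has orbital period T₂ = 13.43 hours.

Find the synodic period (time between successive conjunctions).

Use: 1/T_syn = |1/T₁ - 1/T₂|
T₁ = 2.91 minutes = 174.6 s
T₂ = 13.43 hours = 48348 s
1/T₁ = 0.00572738 s⁻¹
1/T₂ = 2.06834 × 10^-5 s⁻¹
|1/T₁ − 1/T₂| = 0.00570669 s⁻¹
T_syn = 1 / |1/T₁ − 1/T₂| = 175.233 s ≈ 2.921 minutes

Final answer: T_syn = 2.921 minutes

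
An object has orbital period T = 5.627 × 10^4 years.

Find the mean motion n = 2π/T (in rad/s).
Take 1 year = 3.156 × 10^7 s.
T = 5.627 × 10^4 years = 1.77588 × 10^12 s
n = 2π / (1.77588 × 10^12 s) = 3.53807 × 10^-12 rad/s ≈ 3.538 × 10^-12 rad/s

Final answer: n = 3.538 × 10^-12 rad/s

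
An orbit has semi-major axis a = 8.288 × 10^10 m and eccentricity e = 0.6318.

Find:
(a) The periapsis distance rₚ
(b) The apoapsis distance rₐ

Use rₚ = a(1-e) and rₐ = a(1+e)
a = 8.288 × 10^10 m
e = 0.6318:  1 − e = 0.3682,  1 + e = 1.6318
(a) rₚ = a(1 − e) = 8.288 × 10^10 m × 0.3682 = 3.05164 × 10^10 m ≈ 3.052 × 10^10 m
(b) rₐ = a(1 + e) = 8.288 × 10^10 m × 1.6318 = 1.35244 × 10^11 m ≈ 1.352 × 10^11 m

Final answer:
(a) rₚ = 3.052 × 10^10 m
(b) rₐ = 1.352 × 10^11 m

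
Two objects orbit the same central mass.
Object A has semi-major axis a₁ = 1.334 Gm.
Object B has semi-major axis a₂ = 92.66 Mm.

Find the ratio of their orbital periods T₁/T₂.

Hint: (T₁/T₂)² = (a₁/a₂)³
a₁ = 1.334 Gm = 1.334 × 10^9 m
a₂ = 92.66 Mm = 9.266 × 10^7 m
a₁/a₂ = 14.3967
T₁/T₂ = (a₁/a₂)^(3/2) = (14.3967)^1.5 = 54.6255

Final answer: T₁/T₂ = 54.63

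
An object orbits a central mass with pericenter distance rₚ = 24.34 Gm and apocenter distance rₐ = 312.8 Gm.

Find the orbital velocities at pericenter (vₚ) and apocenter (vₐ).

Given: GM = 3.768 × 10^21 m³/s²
rₚ = 24.34 Gm = 2.434 × 10^10 m
rₐ = 312.8 Gm = 3.128 × 10^11 m
GM = 3.768 × 10^21 m³/s²
a = (rₚ + rₐ)/2 = 1.6857 × 10^11 m
Vis-viva: v² = GM (2/r − 1/a)
vₚ² = 3.768 × 10^21 × (8.21693 × 10^-11 − 5.93225 × 10^-12) = 2.87261 × 10^11 m²/s²
vₚ = 535967 m/s ≈ 536 km/s
vₐ² = 3.768 × 10^21 × (6.39386 × 10^-12 − 5.93225 × 10^-12) = 1.73934 × 10^9 m²/s²
vₐ = 41705.4 m/s ≈ 41.71 km/s

Final answer: vₚ = 536 km/s, vₐ = 41.71 km/s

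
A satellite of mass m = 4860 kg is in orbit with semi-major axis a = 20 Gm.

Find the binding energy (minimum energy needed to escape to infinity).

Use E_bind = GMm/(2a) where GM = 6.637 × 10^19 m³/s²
a = 20 Gm = 2 × 10^10 m
GM = 6.637 × 10^19 m³/s²
m = 4860 kg
GMm = 6.637 × 10^19 × 4860 = 3.22558 × 10^23 m³·kg/s²
2a = 4 × 10^10 m
E_bind = GMm/(2a) = 8.06395 × 10^12 J ≈ 8.064 TJ

Final answer: 8.064 TJ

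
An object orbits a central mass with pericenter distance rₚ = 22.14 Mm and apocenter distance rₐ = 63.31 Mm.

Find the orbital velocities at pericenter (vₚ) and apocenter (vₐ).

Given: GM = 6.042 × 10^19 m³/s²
rₚ = 22.14 Mm = 2.214 × 10^7 m
rₐ = 63.31 Mm = 6.331 × 10^7 m
GM = 6.042 × 10^19 m³/s²
a = (rₚ + rₐ)/2 = 4.2725 × 10^7 m
Vis-viva: v² = GM (2/r − 1/a)
vₚ² = 6.042 × 10^19 × (9.03342 × 10^-8 − 2.34055 × 10^-8) = 4.04383 × 10^12 m²/s²
vₚ = 2.01093 × 10^6 m/s ≈ 2011 km/s
vₐ² = 6.042 × 10^19 × (3.15906 × 10^-8 − 2.34055 × 10^-8) = 4.94543 × 10^11 m²/s²
vₐ = 703237 m/s ≈ 703.2 km/s

Final answer: vₚ = 2011 km/s, vₐ = 703.2 km/s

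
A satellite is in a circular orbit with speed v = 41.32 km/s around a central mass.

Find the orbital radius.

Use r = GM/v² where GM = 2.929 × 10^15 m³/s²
v = 41.32 km/s = 41320 m/s
GM = 2.929 × 10^15 m³/s²
v² = 1.70734 × 10^9 m²/s²
r = GM/v² = (2.929 × 10^15) / (1.70734 × 10^9) = 1.71553 × 10^6 m ≈ 1.716 Mm

Final answer: 1.716 Mm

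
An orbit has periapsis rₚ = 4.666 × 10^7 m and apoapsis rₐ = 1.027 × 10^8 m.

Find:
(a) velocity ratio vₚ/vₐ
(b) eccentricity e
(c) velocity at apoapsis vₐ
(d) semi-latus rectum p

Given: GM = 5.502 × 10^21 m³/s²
rₚ = 4.666 × 10^7 m
rₐ = 1.027 × 10^8 m
GM = 5.502 × 10^21 m³/s²
a = (rₚ + rₐ)/2 = 7.468 × 10^7 m
e = (rₐ − rₚ)/(rₐ + rₚ) = (5.604 × 10^7) / (1.4936 × 10^8) = 0.375201
(a) vₚ/vₐ = rₐ/rₚ (angular momentum) = (1.027 × 10^8) / (4.666 × 10^7) = 2.20103 ≈ 2.201
(b) e = 0.375201 ≈ 0.3752
(c) vₐ² = GM (2/rₐ − 1/a) = 5.502 × 10^21 × (1.94742 × 10^-8 − 1.33905 × 10^-8) = 3.34727 × 10^13 m²/s²;  vₐ = 5.78556 × 10^6 m/s ≈ 5786 km/s
(d) 1 − e² = 0.859224;  p = a(1 − e²) = 7.468 × 10^7 × 0.859224 = 6.41669 × 10^7 m ≈ 6.417 × 10^7 m

Final answer:
(a) velocity ratio vₚ/vₐ = 2.201
(b) eccentricity e = 0.3752
(c) velocity at apoapsis vₐ = 5786 km/s
(d) semi-latus rectum p = 6.417 × 10^7 m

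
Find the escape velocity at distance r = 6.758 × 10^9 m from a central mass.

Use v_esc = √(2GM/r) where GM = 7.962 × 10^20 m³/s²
r = 6.758 × 10^9 m
GM = 7.962 × 10^20 m³/s²
2GM/r = 2 × (7.962 × 10^20) / (6.758 × 10^9) = 2.35632 × 10^11 m²/s²
v_esc = √(2GM/r) = 485419 m/s ≈ 485.4 km/s

Final answer: 485.4 km/s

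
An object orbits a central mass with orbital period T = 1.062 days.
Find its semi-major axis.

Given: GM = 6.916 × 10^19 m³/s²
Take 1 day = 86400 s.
T = 1.062 days = 91756.8 s
GM = 6.916 × 10^19 m³/s²
Kepler's third law: a³ = GM T² / (4π²)
T² = 8.41931 × 10^9 s²
a³ = (6.916 × 10^19) × (8.41931 × 10^9) / (4π²) = 1.47493 × 10^28 m³
a = (a³)^(1/3) = 2.4524 × 10^9 m ≈ 2.452 Gm

Final answer: 2.452 Gm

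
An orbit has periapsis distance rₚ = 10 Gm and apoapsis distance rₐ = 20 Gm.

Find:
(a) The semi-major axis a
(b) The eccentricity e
rₚ = 10 Gm = 1 × 10^10 m
rₐ = 20 Gm = 2 × 10^10 m
(a) a = (rₚ + rₐ)/2 = 1.5 × 10^10 m ≈ 15 Gm
(b) e = (rₐ − rₚ)/(rₐ + rₚ) = (1 × 10^10) / (3 × 10^10) = 0.333333

Final answer:
(a) a = 15 Gm
(b) e = 0.3333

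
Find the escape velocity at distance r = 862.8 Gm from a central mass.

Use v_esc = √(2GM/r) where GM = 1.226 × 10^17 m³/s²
r = 862.8 Gm = 8.628 × 10^11 m
GM = 1.226 × 10^17 m³/s²
2GM/r = 2 × (1.226 × 10^17) / (8.628 × 10^11) = 284191 m²/s²
v_esc = √(2GM/r) = 533.096 m/s ≈ 533.1 m/s

Final answer: 533.1 m/s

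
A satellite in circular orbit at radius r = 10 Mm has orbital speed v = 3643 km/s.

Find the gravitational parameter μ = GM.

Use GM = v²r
r = 10 Mm = 1 × 10^7 m
v = 3643 km/s = 3.643 × 10^6 m/s
v² = 1.32714 × 10^13 m²/s²
GM = v²r = 1.32714 × 10^13 × 1 × 10^7 = 1.32714 × 10^20 m³/s²
GM ≈ 1.327 × 10^20 m³/s²

Final answer: GM = 1.327 × 10^20 m³/s²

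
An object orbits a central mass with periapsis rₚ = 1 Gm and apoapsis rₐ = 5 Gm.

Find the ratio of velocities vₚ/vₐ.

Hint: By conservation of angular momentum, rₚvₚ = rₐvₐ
rₚ = 1 Gm = 1 × 10^9 m
rₐ = 5 Gm = 5 × 10^9 m
rₚvₚ = rₐvₐ  ⇒  vₚ/vₐ = rₐ/rₚ
vₚ/vₐ = (5 × 10^9) / (1 × 10^9) = 5

Final answer: vₚ/vₐ = 5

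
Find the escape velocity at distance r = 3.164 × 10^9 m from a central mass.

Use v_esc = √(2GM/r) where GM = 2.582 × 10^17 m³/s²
r = 3.164 × 10^9 m
GM = 2.582 × 10^17 m³/s²
2GM/r = 2 × (2.582 × 10^17) / (3.164 × 10^9) = 1.63211 × 10^8 m²/s²
v_esc = √(2GM/r) = 12775.4 m/s ≈ 12.78 km/s

Final answer: 12.78 km/s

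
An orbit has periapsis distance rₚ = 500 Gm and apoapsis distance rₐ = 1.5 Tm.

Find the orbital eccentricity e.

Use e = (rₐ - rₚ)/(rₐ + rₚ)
rₚ = 500 Gm = 5 × 10^11 m
rₐ = 1.5 Tm = 1.5 × 10^12 m
rₐ − rₚ = 1 × 10^12 m
rₐ + rₚ = 2 × 10^12 m
e = (rₐ − rₚ)/(rₐ + rₚ) = 0.5

Final answer: e = 0.5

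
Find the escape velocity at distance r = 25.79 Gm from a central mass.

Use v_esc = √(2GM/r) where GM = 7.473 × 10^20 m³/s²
r = 25.79 Gm = 2.579 × 10^10 m
GM = 7.473 × 10^20 m³/s²
2GM/r = 2 × (7.473 × 10^20) / (2.579 × 10^10) = 5.79527 × 10^10 m²/s²
v_esc = √(2GM/r) = 240734 m/s ≈ 240.7 km/s

Final answer: 240.7 km/s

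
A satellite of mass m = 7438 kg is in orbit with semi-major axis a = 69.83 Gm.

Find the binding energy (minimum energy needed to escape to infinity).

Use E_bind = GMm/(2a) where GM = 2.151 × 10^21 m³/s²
a = 69.83 Gm = 6.983 × 10^10 m
GM = 2.151 × 10^21 m³/s²
m = 7438 kg
GMm = 2.151 × 10^21 × 7438 = 1.59991 × 10^25 m³·kg/s²
2a = 1.3966 × 10^11 m
E_bind = GMm/(2a) = 1.14558 × 10^14 J ≈ 114.6 TJ

Final answer: 114.6 TJ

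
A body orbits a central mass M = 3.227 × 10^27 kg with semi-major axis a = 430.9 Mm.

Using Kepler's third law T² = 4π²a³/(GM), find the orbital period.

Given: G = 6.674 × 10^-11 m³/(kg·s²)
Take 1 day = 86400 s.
M = 3.227 × 10^27 kg
GM = G × M = 6.674 × 10^-11 × 3.227 × 10^27 = 2.1537 × 10^17 m³/s²
a = 430.9 Mm = 4.309 × 10^8 m
a³ = 8.00073 × 10^25 m³
T = 2π √(a³/GM) = 2π √((8.00073 × 10^25) / (2.1537 × 10^17)) = 2π × 19274 s
T = 121102 s ≈ 1.402 days

Final answer: 1.402 days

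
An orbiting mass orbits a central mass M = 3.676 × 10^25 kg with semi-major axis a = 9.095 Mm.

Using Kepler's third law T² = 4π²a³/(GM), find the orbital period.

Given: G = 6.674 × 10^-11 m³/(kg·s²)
M = 3.676 × 10^25 kg
GM = G × M = 6.674 × 10^-11 × 3.676 × 10^25 = 2.45336 × 10^15 m³/s²
a = 9.095 Mm = 9.095 × 10^6 m
a³ = 7.5233 × 10^20 m³
T = 2π √(a³/GM) = 2π √((7.5233 × 10^20) / (2.45336 × 10^15)) = 2π × 553.762 s
T = 3479.39 s ≈ 57.99 minutes

Final answer: 57.99 minutes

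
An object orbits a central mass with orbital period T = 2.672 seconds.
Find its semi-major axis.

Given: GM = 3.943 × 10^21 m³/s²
T = 2.672 seconds
GM = 3.943 × 10^21 m³/s²
Kepler's third law: a³ = GM T² / (4π²)
T² = 7.13958 s²
a³ = (3.943 × 10^21) × 7.13958 / (4π²) = 7.13083 × 10^20 m³
a = (a³)^(1/3) = 8.93401 × 10^6 m ≈ 8.934 Mm

Final answer: 8.934 Mm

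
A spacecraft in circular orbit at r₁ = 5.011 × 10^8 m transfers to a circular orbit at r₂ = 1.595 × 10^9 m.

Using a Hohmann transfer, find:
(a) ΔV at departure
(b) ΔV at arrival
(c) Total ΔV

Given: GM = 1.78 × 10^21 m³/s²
r₁ = 5.011 × 10^8 m
r₂ = 1.595 × 10^9 m
GM = 1.78 × 10^21 m³/s²
Transfer ellipse: a_t = (r₁ + r₂)/2 = 1.04805 × 10^9 m
Circular speed at r₁: v₁ = √(GM/r₁) = 1.88472 × 10^6 m/s
Transfer speed at r₁ (periapsis): v₁ₜ = √(GM(2/r₁ − 1/a_t)) = 2.32508 × 10^6 m/s
(a) ΔV₁ = v₁ₜ − v₁ = 440352 m/s ≈ 440.4 km/s
Circular speed at r₂: v₂ = √(GM/r₂) = 1.0564 × 10^6 m/s
Transfer speed at r₂ (apoapsis): v₂ₜ = √(GM(2/r₂ − 1/a_t)) = 730467 m/s
(b) ΔV₂ = v₂ − v₂ₜ = 325936 m/s ≈ 325.9 km/s
(c) ΔV_total = ΔV₁ + ΔV₂ = 766287 m/s ≈ 766.3 km/s

Final answer:
(a) ΔV₁ = 440.4 km/s
(b) ΔV₂ = 325.9 km/s
(c) ΔV_total = 766.3 km/s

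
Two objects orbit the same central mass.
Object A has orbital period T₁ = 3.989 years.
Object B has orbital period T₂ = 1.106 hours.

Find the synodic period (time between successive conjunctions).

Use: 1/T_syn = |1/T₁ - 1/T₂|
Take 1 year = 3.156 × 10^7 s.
T₁ = 3.989 years = 1.25893 × 10^8 s
T₂ = 1.106 hours = 3981.6 s
1/T₁ = 7.94326 × 10^-9 s⁻¹
1/T₂ = 0.000251155 s⁻¹
|1/T₁ − 1/T₂| = 0.000251147 s⁻¹
T_syn = 1 / |1/T₁ − 1/T₂| = 3981.73 s ≈ 1.106 hours

Final answer: T_syn = 1.106 hours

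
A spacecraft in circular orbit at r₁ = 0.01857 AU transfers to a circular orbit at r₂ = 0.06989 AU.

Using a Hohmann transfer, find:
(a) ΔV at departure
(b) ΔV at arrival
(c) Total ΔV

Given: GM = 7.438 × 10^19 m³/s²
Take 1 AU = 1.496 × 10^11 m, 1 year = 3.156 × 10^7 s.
r₁ = 0.01857 AU = 2.77807 × 10^9 m
r₂ = 0.06989 AU = 1.04555 × 10^10 m
GM = 7.438 × 10^19 m³/s²
Transfer ellipse: a_t = (r₁ + r₂)/2 = 6.61681 × 10^9 m
Circular speed at r₁: v₁ = √(GM/r₁) = 163628 m/s
Transfer speed at r₁ (periapsis): v₁ₜ = √(GM(2/r₁ − 1/a_t)) = 205686 m/s
(a) ΔV₁ = v₁ₜ − v₁ = 42058.8 m/s ≈ 8.873 AU/year
Circular speed at r₂: v₂ = √(GM/r₂) = 84344.1 m/s
Transfer speed at r₂ (apoapsis): v₂ₜ = √(GM(2/r₂ − 1/a_t)) = 54651.5 m/s
(b) ΔV₂ = v₂ − v₂ₜ = 29692.6 m/s ≈ 6.264 AU/year
(c) ΔV_total = ΔV₁ + ΔV₂ = 71751.4 m/s ≈ 15.14 AU/year

Final answer:
(a) ΔV₁ = 8.873 AU/year
(b) ΔV₂ = 6.264 AU/year
(c) ΔV_total = 15.14 AU/year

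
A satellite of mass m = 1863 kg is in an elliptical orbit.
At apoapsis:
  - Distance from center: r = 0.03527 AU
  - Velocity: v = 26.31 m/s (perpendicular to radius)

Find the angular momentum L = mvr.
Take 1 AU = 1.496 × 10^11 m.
r = 0.03527 AU = 5.27639 × 10^9 m
v = 26.31 m/s
vr = 26.31 × 5.27639 × 10^9 = 1.38822 × 10^11 m²/s
L = m × vr = 1863 × 1.38822 × 10^11 = 2.58625 × 10^14 kg·m²/s ≈ 2.586 × 10^14 kg·m²/s

Final answer: L = 2.586 × 10^14 kg·m²/s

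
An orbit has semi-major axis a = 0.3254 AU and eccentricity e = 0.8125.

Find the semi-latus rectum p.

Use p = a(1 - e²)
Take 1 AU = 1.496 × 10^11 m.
a = 0.3254 AU = 4.86798 × 10^10 m
e = 0.8125,  e² = 0.660156,  1 − e² = 0.339844
p = a(1 − e²) = 4.86798 × 10^10 m × 0.339844 = 1.65435 × 10^10 m ≈ 0.1106 AU

Final answer: p = 0.1106 AU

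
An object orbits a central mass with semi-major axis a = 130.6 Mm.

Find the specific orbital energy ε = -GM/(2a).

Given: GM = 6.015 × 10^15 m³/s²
a = 130.6 Mm = 1.306 × 10^8 m
GM = 6.015 × 10^15 m³/s²
2a = 2.612 × 10^8 m
ε = −GM/(2a) = -2.30283 × 10^7 J/kg ≈ -23.03 MJ/kg

Final answer: -23.03 MJ/kg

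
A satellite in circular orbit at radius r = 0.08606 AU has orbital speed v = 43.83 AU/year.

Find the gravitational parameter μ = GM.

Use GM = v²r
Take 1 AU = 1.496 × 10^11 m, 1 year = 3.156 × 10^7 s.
r = 0.08606 AU = 1.28746 × 10^10 m
v = 43.83 AU/year = 207762 m/s
v² = 4.3165 × 10^10 m²/s²
GM = v²r = 4.3165 × 10^10 × 1.28746 × 10^10 = 5.55732 × 10^20 m³/s²
GM ≈ 5.557 × 10^20 m³/s²

Final answer: GM = 5.557 × 10^20 m³/s²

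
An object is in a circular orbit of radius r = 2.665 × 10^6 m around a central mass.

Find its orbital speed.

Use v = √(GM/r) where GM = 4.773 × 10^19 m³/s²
r = 2.665 × 10^6 m
GM = 4.773 × 10^19 m³/s²
GM/r = (4.773 × 10^19) / (2.665 × 10^6) = 1.79099 × 10^13 m²/s²
v = √(GM/r) = 4.23201 × 10^6 m/s ≈ 4232 km/s

Final answer: 4232 km/s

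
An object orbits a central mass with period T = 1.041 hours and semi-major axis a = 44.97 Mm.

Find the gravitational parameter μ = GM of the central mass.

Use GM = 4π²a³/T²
T = 1.041 hours = 3747.6 s
a = 44.97 Mm = 4.497 × 10^7 m
a³ = 9.09429 × 10^22 m³
T² = 1.40445 × 10^7 s²
GM = 4π² × (9.09429 × 10^22) / (1.40445 × 10^7) = 2.55636 × 10^17 m³/s²
GM ≈ 2.556 × 10^17 m³/s²

Final answer: GM = 2.556 × 10^17 m³/s²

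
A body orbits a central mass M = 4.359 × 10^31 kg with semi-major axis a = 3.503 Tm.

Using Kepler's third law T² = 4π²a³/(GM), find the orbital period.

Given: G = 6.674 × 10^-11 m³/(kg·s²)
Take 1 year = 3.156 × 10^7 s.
M = 4.359 × 10^31 kg
GM = G × M = 6.674 × 10^-11 × 4.359 × 10^31 = 2.9092 × 10^21 m³/s²
a = 3.503 Tm = 3.503 × 10^12 m
a³ = 4.29853 × 10^37 m³
T = 2π √(a³/GM) = 2π √((4.29853 × 10^37) / (2.9092 × 10^21)) = 2π × 1.21555 × 10^8 s
T = 7.63754 × 10^8 s ≈ 24.2 years

Final answer: 24.2 years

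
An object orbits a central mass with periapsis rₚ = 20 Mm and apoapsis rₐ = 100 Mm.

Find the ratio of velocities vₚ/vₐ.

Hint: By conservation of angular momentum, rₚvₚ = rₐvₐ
rₚ = 20 Mm = 2 × 10^7 m
rₐ = 100 Mm = 1 × 10^8 m
rₚvₚ = rₐvₐ  ⇒  vₚ/vₐ = rₐ/rₚ
vₚ/vₐ = (1 × 10^8) / (2 × 10^7) = 5

Final answer: vₚ/vₐ = 5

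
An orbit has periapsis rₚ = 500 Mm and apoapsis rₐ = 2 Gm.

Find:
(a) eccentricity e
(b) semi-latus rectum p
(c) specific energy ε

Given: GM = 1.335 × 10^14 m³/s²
rₚ = 500 Mm = 5 × 10^8 m
rₐ = 2 Gm = 2 × 10^9 m
GM = 1.335 × 10^14 m³/s²
a = (rₚ + rₐ)/2 = 1.25 × 10^9 m
e = (rₐ − rₚ)/(rₐ + rₚ) = (1.5 × 10^9) / (2.5 × 10^9) = 0.6
(a) e = 0.6 ≈ 0.6
(b) 1 − e² = 0.64;  p = a(1 − e²) = 1.25 × 10^9 × 0.64 = 8 × 10^8 m ≈ 800 Mm
(c) 2a = 2.5 × 10^9 m;  ε = −GM/(2a) = -53400 J/kg ≈ -53.4 kJ/kg

Final answer:
(a) eccentricity e = 0.6
(b) semi-latus rectum p = 800 Mm
(c) specific energy ε = -53.4 kJ/kg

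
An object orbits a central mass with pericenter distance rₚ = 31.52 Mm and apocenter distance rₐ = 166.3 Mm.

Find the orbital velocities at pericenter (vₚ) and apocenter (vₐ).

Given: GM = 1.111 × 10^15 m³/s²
rₚ = 31.52 Mm = 3.152 × 10^7 m
rₐ = 166.3 Mm = 1.663 × 10^8 m
GM = 1.111 × 10^15 m³/s²
a = (rₚ + rₐ)/2 = 9.891 × 10^7 m
Vis-viva: v² = GM (2/r − 1/a)
vₚ² = 1.111 × 10^15 × (6.34518 × 10^-8 − 1.01102 × 10^-8) = 5.92625 × 10^7 m²/s²
vₚ = 7698.21 m/s ≈ 7.698 km/s
vₐ² = 1.111 × 10^15 × (1.20265 × 10^-8 − 1.01102 × 10^-8) = 2.12896 × 10^6 m²/s²
vₐ = 1459.1 m/s ≈ 1.459 km/s

Final answer: vₚ = 7.698 km/s, vₐ = 1.459 km/s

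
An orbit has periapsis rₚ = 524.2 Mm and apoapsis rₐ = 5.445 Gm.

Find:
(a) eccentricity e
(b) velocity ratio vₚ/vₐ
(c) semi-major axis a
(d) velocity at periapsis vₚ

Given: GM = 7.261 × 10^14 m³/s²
rₚ = 524.2 Mm = 5.242 × 10^8 m
rₐ = 5.445 Gm = 5.445 × 10^9 m
GM = 7.261 × 10^14 m³/s²
a = (rₚ + rₐ)/2 = 2.9846 × 10^9 m
e = (rₐ − rₚ)/(rₐ + rₚ) = (4.9208 × 10^9) / (5.9692 × 10^9) = 0.824365
(a) e = 0.824365 ≈ 0.8244
(b) vₚ/vₐ = rₐ/rₚ (angular momentum) = (5.445 × 10^9) / (5.242 × 10^8) = 10.3873 ≈ 10.39
(c) a = 2.9846 × 10^9 m ≈ 2.985 Gm
(d) vₚ² = GM (2/rₚ − 1/a) = 7.261 × 10^14 × (3.81534 × 10^-9 − 3.35053 × 10^-10) = 2.52703 × 10^6 m²/s²;  vₚ = 1589.66 m/s ≈ 1.59 km/s

Final answer:
(a) eccentricity e = 0.8244
(b) velocity ratio vₚ/vₐ = 10.39
(c) semi-major axis a = 2.985 Gm
(d) velocity at periapsis vₚ = 1.59 km/s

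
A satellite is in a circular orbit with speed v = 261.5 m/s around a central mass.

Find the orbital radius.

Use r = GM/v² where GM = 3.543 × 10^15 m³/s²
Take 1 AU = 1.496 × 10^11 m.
v = 261.5 m/s
GM = 3.543 × 10^15 m³/s²
v² = 68382.2 m²/s²
r = GM/v² = (3.543 × 10^15) / 68382.2 = 5.18117 × 10^10 m ≈ 0.3463 AU

Final answer: 0.3463 AU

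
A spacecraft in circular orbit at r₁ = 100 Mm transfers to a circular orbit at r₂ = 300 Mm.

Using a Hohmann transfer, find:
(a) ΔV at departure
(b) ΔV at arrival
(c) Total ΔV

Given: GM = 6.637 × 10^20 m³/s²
r₁ = 100 Mm = 1 × 10^8 m
r₂ = 300 Mm = 3 × 10^8 m
GM = 6.637 × 10^20 m³/s²
Transfer ellipse: a_t = (r₁ + r₂)/2 = 2 × 10^8 m
Circular speed at r₁: v₁ = √(GM/r₁) = 2.57624 × 10^6 m/s
Transfer speed at r₁ (periapsis): v₁ₜ = √(GM(2/r₁ − 1/a_t)) = 3.15523 × 10^6 m/s
(a) ΔV₁ = v₁ₜ − v₁ = 578996 m/s ≈ 579 km/s
Circular speed at r₂: v₂ = √(GM/r₂) = 1.48739 × 10^6 m/s
Transfer speed at r₂ (apoapsis): v₂ₜ = √(GM(2/r₂ − 1/a_t)) = 1.05174 × 10^6 m/s
(b) ΔV₂ = v₂ − v₂ₜ = 435647 m/s ≈ 435.6 km/s
(c) ΔV_total = ΔV₁ + ΔV₂ = 1.01464 × 10^6 m/s ≈ 1015 km/s

Final answer:
(a) ΔV₁ = 579 km/s
(b) ΔV₂ = 435.6 km/s
(c) ΔV_total = 1015 km/s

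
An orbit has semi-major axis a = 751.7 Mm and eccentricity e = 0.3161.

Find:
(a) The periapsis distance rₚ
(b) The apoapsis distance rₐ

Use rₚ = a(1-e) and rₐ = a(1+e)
a = 751.7 Mm = 7.517 × 10^8 m
e = 0.3161:  1 − e = 0.6839,  1 + e = 1.3161
(a) rₚ = a(1 − e) = 7.517 × 10^8 m × 0.6839 = 5.14088 × 10^8 m ≈ 514.1 Mm
(b) rₐ = a(1 + e) = 7.517 × 10^8 m × 1.3161 = 9.89312 × 10^8 m ≈ 989.3 Mm

Final answer:
(a) rₚ = 514.1 Mm
(b) rₐ = 989.3 Mm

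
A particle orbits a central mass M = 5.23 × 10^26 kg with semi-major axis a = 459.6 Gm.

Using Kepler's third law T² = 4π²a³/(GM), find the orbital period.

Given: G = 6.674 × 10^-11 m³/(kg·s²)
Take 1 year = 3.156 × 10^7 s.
M = 5.23 × 10^26 kg
GM = G × M = 6.674 × 10^-11 × 5.23 × 10^26 = 3.4905 × 10^16 m³/s²
a = 459.6 Gm = 4.596 × 10^11 m
a³ = 9.70823 × 10^34 m³
T = 2π √(a³/GM) = 2π √((9.70823 × 10^34) / (3.4905 × 10^16)) = 2π × 1.66773 × 10^9 s
T = 1.04787 × 10^10 s ≈ 332 years

Final answer: 332 years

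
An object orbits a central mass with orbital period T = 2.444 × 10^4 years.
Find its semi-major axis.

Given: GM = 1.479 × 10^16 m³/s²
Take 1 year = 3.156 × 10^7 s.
T = 2.444 × 10^4 years = 7.71326 × 10^11 s
GM = 1.479 × 10^16 m³/s²
Kepler's third law: a³ = GM T² / (4π²)
T² = 5.94944 × 10^23 s²
a³ = (1.479 × 10^16) × (5.94944 × 10^23) / (4π²) = 2.22887 × 10^38 m³
a = (a³)^(1/3) = 6.0631 × 10^12 m ≈ 6.063 Tm

Final answer: 6.063 Tm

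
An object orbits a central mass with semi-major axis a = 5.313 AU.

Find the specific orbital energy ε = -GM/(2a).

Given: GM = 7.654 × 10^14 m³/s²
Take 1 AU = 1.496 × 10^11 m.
a = 5.313 AU = 7.94825 × 10^11 m
GM = 7.654 × 10^14 m³/s²
2a = 1.58965 × 10^12 m
ε = −GM/(2a) = -481.49 J/kg ≈ -481.5 J/kg

Final answer: -481.5 J/kg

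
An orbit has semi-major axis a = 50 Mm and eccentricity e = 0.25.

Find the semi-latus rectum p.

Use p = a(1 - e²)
a = 50 Mm = 5 × 10^7 m
e = 0.25,  e² = 0.0625,  1 − e² = 0.9375
p = a(1 − e²) = 5 × 10^7 m × 0.9375 = 4.6875 × 10^7 m ≈ 46.88 Mm

Final answer: p = 46.88 Mm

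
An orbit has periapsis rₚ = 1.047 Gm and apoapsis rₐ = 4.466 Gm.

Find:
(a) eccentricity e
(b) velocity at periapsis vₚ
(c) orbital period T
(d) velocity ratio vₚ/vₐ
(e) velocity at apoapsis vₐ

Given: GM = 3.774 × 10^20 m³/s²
rₚ = 1.047 Gm = 1.047 × 10^9 m
rₐ = 4.466 Gm = 4.466 × 10^9 m
GM = 3.774 × 10^20 m³/s²
a = (rₚ + rₐ)/2 = 2.7565 × 10^9 m
e = (rₐ − rₚ)/(rₐ + rₚ) = (3.419 × 10^9) / (5.513 × 10^9) = 0.620171
(a) e = 0.620171 ≈ 0.6202
(b) vₚ² = GM (2/rₚ − 1/a) = 3.774 × 10^20 × (1.91022 × 10^-9 − 3.62779 × 10^-10) = 5.84004 × 10^11 m²/s²;  vₚ = 764202 m/s ≈ 764.2 km/s
(c) a³ = 2.09447 × 10^28 m³;  T = 2π √(a³/GM) = 2π × 7449.65 s = 46807.6 s ≈ 13 hours
(d) vₚ/vₐ = rₐ/rₚ (angular momentum) = (4.466 × 10^9) / (1.047 × 10^9) = 4.26552 ≈ 4.266
(e) vₐ² = GM (2/rₐ − 1/a) = 3.774 × 10^20 × (4.47828 × 10^-10 − 3.62779 × 10^-10) = 3.20975 × 10^10 m²/s²;  vₐ = 179158 m/s ≈ 179.2 km/s

Final answer:
(a) eccentricity e = 0.6202
(b) velocity at periapsis vₚ = 764.2 km/s
(c) orbital period T = 13 hours
(d) velocity ratio vₚ/vₐ = 4.266
(e) velocity at apoapsis vₐ = 179.2 km/s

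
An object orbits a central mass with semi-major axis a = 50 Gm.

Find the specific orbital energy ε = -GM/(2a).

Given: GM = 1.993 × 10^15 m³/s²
a = 50 Gm = 5 × 10^10 m
GM = 1.993 × 10^15 m³/s²
2a = 1 × 10^11 m
ε = −GM/(2a) = -19930 J/kg ≈ -19.93 kJ/kg

Final answer: -19.93 kJ/kg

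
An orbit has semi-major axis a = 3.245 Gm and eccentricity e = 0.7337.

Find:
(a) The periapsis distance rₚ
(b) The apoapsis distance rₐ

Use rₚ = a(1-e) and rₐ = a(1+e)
a = 3.245 Gm = 3.245 × 10^9 m
e = 0.7337:  1 − e = 0.2663,  1 + e = 1.7337
(a) rₚ = a(1 − e) = 3.245 × 10^9 m × 0.2663 = 8.64143 × 10^8 m ≈ 864.1 Mm
(b) rₐ = a(1 + e) = 3.245 × 10^9 m × 1.7337 = 5.62586 × 10^9 m ≈ 5.626 Gm

Final answer:
(a) rₚ = 864.1 Mm
(b) rₐ = 5.626 Gm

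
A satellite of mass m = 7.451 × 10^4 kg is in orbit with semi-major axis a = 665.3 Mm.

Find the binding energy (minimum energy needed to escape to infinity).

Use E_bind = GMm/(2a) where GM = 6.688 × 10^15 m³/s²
a = 665.3 Mm = 6.653 × 10^8 m
GM = 6.688 × 10^15 m³/s²
m = 7.451 × 10^4 kg
GMm = 6.688 × 10^15 × 74510 = 4.98323 × 10^20 m³·kg/s²
2a = 1.3306 × 10^9 m
E_bind = GMm/(2a) = 3.7451 × 10^11 J ≈ 374.5 GJ

Final answer: 374.5 GJ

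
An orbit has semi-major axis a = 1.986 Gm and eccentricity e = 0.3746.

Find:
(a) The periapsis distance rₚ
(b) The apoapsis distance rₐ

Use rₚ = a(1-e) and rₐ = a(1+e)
a = 1.986 Gm = 1.986 × 10^9 m
e = 0.3746:  1 − e = 0.6254,  1 + e = 1.3746
(a) rₚ = a(1 − e) = 1.986 × 10^9 m × 0.6254 = 1.24204 × 10^9 m ≈ 1.242 Gm
(b) rₐ = a(1 + e) = 1.986 × 10^9 m × 1.3746 = 2.72996 × 10^9 m ≈ 2.73 Gm

Final answer:
(a) rₚ = 1.242 Gm
(b) rₐ = 2.73 Gm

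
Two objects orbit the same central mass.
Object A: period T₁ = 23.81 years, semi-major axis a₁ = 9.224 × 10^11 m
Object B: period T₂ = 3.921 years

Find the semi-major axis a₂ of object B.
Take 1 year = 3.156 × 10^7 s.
T₁ = 23.81 years = 7.51444 × 10^8 s
T₂ = 3.921 years = 1.23747 × 10^8 s
a₁ = 9.224 × 10^11 m
Kepler's third law: (T₂/T₁)² = (a₂/a₁)³  ⇒  a₂ = a₁ (T₂/T₁)^(2/3)
T₂/T₁ = 0.164679
(T₂/T₁)^(2/3) = 0.30044
a₂ = 9.224 × 10^11 m × 0.30044 = 2.77126 × 10^11 m ≈ 2.771 × 10^11 m

Final answer: a₂ = 2.771 × 10^11 m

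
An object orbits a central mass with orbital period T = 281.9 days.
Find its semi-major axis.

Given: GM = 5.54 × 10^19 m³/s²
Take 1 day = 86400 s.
T = 281.9 days = 2.43562 × 10^7 s
GM = 5.54 × 10^19 m³/s²
Kepler's third law: a³ = GM T² / (4π²)
T² = 5.93223 × 10^14 s²
a³ = (5.54 × 10^19) × (5.93223 × 10^14) / (4π²) = 8.32468 × 10^32 m³
a = (a³)^(1/3) = 9.4071 × 10^10 m ≈ 9.407 × 10^10 m

Final answer: 9.407 × 10^10 m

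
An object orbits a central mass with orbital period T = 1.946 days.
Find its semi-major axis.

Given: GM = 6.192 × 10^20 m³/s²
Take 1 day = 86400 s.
T = 1.946 days = 168134 s
GM = 6.192 × 10^20 m³/s²
Kepler's third law: a³ = GM T² / (4π²)
T² = 2.82692 × 10^10 s²
a³ = (6.192 × 10^20) × (2.82692 × 10^10) / (4π²) = 4.43388 × 10^29 m³
a = (a³)^(1/3) = 7.62538 × 10^9 m ≈ 7.625 Gm

Final answer: 7.625 Gm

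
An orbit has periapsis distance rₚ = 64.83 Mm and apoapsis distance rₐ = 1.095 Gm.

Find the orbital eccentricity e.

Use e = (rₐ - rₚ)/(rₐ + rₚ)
rₚ = 64.83 Mm = 6.483 × 10^7 m
rₐ = 1.095 Gm = 1.095 × 10^9 m
rₐ − rₚ = 1.03017 × 10^9 m
rₐ + rₚ = 1.15983 × 10^9 m
e = (rₐ − rₚ)/(rₐ + rₚ) = 0.888208

Final answer: e = 0.8882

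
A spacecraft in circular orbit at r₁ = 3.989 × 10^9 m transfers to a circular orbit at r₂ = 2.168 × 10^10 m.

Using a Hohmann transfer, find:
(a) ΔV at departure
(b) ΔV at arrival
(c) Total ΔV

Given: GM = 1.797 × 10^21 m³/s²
r₁ = 3.989 × 10^9 m
r₂ = 2.168 × 10^10 m
GM = 1.797 × 10^21 m³/s²
Transfer ellipse: a_t = (r₁ + r₂)/2 = 1.28345 × 10^10 m
Circular speed at r₁: v₁ = √(GM/r₁) = 671185 m/s
Transfer speed at r₁ (periapsis): v₁ₜ = √(GM(2/r₁ − 1/a_t)) = 872333 m/s
(a) ΔV₁ = v₁ₜ − v₁ = 201148 m/s ≈ 201.1 km/s
Circular speed at r₂: v₂ = √(GM/r₂) = 287902 m/s
Transfer speed at r₂ (apoapsis): v₂ₜ = √(GM(2/r₂ − 1/a_t)) = 160504 m/s
(b) ΔV₂ = v₂ − v₂ₜ = 127397 m/s ≈ 127.4 km/s
(c) ΔV_total = ΔV₁ + ΔV₂ = 328546 m/s ≈ 328.5 km/s

Final answer:
(a) ΔV₁ = 201.1 km/s
(b) ΔV₂ = 127.4 km/s
(c) ΔV_total = 328.5 km/s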